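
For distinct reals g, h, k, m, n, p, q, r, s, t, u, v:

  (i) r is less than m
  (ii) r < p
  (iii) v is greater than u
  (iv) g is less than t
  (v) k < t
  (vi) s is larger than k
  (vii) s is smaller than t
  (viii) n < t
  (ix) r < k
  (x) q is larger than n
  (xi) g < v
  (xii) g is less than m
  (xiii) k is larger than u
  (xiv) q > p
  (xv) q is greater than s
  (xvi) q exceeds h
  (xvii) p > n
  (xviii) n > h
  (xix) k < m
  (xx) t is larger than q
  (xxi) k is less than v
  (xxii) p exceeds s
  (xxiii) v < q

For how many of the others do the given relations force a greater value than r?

7

Directly above r: k, p, m.
One step further: s, v, q, t (7 so far).
Nothing else is reachable above r; 7 in all.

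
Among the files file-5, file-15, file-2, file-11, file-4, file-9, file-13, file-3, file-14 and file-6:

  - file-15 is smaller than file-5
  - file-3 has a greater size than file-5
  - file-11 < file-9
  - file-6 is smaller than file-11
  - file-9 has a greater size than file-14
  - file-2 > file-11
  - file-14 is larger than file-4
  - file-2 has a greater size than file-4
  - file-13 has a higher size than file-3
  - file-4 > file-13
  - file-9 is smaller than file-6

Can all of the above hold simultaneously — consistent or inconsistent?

inconsistent

We have file-11 < file-9 stated directly, yet also file-9 < file-6 < file-11 by chaining the others — so file-9 < file-11. Contradiction.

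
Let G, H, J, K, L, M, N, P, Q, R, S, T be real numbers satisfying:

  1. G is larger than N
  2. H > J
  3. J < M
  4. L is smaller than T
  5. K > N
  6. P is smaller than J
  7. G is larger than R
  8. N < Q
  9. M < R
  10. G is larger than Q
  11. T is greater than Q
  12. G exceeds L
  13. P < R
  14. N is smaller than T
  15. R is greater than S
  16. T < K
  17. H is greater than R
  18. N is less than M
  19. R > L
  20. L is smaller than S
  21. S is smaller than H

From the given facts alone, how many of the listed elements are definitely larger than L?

Directly above L: S, R, G, T.
One step further: H, K (6 so far).
No other element is forced above L by the given relations, so the count is 6.

6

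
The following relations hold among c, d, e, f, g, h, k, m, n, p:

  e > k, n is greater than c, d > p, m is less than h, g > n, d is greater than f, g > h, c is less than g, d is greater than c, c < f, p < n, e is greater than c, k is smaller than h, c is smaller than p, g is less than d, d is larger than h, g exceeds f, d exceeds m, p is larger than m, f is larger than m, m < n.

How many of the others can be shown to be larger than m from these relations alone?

From m the given relations immediately reach h, p, n, f, d.
From those, g — 6 in total.
No other element is forced above m by the given relations, so the count is 6.

6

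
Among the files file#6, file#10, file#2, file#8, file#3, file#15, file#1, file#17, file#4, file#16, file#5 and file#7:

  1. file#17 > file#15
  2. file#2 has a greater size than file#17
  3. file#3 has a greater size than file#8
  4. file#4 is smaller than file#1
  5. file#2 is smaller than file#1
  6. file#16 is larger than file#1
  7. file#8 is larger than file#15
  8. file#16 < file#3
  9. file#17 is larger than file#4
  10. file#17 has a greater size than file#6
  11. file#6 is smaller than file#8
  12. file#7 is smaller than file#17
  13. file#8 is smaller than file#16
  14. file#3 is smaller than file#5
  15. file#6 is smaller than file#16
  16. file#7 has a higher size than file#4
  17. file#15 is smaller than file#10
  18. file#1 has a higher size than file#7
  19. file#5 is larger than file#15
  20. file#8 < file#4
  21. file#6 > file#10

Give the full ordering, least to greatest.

file#15 < file#10 < file#6 < file#8 < file#4 < file#7 < file#17 < file#2 < file#1 < file#16 < file#3 < file#5

Each adjacent pair is fixed by a given relation: file#15 < file#10; file#10 < file#6; file#6 < file#8; file#8 < file#4; file#4 < file#7; file#7 < file#17; file#17 < file#2; file#2 < file#1; file#1 < file#16; file#16 < file#3; file#3 < file#5. Chaining them end to end gives the full order.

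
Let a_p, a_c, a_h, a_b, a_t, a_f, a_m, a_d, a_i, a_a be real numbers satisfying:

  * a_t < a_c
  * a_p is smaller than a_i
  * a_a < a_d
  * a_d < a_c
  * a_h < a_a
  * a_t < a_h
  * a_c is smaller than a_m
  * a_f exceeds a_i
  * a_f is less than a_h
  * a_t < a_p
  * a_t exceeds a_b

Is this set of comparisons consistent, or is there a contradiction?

The single ordering a_b < a_t < a_p < a_i < a_f < a_h < a_a < a_d < a_c < a_m satisfies every listed relation, so no contradiction arises.

consistent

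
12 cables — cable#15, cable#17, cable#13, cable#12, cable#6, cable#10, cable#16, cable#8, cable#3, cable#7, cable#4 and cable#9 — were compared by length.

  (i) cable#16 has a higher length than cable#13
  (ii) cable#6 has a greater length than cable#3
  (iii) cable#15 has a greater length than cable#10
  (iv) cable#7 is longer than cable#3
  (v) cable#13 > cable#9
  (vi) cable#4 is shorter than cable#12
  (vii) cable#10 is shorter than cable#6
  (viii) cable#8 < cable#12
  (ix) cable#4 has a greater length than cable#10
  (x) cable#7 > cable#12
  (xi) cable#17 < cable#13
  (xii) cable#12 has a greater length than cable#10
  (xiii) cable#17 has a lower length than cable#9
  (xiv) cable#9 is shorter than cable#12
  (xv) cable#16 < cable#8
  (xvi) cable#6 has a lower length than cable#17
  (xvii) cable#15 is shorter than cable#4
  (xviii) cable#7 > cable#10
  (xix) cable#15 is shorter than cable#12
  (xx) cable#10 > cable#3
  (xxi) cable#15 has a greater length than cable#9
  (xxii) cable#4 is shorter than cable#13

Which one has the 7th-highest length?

Piecing the relations together gives one ordering: cable#3 < cable#10 < cable#6 < cable#17 < cable#9 < cable#15 < cable#4 < cable#13 < cable#16 < cable#8 < cable#12 < cable#7.
The 7th largest is cable#15.

cable#15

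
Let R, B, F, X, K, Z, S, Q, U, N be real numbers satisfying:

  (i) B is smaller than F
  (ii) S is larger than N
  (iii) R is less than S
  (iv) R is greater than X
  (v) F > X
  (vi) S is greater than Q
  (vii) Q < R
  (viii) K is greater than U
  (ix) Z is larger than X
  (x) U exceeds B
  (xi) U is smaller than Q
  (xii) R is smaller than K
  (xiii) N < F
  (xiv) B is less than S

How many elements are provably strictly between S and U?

2

Chaining upward from U reaches: Q, R, K.
Chaining downward from S reaches: N, B, X, Q, R.
Strictly between U and S are those in both lists: Q, R — 2 elements.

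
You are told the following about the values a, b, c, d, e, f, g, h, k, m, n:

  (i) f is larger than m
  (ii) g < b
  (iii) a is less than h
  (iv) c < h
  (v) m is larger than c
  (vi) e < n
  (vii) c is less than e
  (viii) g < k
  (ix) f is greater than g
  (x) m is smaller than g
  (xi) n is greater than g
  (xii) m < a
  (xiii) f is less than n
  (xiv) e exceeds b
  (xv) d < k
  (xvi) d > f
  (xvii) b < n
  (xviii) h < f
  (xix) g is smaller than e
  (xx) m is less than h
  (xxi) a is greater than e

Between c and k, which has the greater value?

Chaining the given relations: c < m < g < b < e < a < h < f < d < k.
So c < k; k is the larger of the two.

k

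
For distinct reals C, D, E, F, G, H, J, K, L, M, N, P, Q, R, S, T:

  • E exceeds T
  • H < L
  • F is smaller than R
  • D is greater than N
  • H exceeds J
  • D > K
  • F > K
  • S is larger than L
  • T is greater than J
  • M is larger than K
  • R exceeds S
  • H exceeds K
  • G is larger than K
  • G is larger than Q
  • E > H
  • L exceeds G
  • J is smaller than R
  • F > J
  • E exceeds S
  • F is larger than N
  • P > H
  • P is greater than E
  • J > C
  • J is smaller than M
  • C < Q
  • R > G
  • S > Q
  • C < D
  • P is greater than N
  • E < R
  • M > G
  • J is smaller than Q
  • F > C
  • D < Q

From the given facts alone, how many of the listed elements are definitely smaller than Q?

From Q the given relations immediately reach C, J, D.
From those, N, K — 5 in total.
No other element is forced below Q by the given relations, so the count is 5.

5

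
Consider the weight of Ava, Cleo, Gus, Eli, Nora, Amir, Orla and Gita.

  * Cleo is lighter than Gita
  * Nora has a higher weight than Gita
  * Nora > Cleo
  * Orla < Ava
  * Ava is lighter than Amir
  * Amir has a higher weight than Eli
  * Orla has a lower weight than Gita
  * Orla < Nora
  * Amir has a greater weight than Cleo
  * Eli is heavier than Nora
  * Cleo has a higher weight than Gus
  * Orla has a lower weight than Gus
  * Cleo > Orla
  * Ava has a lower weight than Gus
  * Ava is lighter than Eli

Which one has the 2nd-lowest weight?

Ava

Chaining the given pairs: Orla < Ava < Gus < Cleo < Gita < Nora < Eli < Amir.
Counting 2 from the smallest end gives Ava.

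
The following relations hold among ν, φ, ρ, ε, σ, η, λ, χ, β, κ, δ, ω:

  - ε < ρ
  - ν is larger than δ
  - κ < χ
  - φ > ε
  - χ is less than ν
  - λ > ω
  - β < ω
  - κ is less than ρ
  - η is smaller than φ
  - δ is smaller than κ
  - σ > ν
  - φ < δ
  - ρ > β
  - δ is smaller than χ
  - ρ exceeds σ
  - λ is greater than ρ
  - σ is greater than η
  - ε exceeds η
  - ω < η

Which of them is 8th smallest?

χ

Chaining the given pairs: β < ω < η < ε < φ < δ < κ < χ < ν < σ < ρ < λ.
The 8th smallest is χ.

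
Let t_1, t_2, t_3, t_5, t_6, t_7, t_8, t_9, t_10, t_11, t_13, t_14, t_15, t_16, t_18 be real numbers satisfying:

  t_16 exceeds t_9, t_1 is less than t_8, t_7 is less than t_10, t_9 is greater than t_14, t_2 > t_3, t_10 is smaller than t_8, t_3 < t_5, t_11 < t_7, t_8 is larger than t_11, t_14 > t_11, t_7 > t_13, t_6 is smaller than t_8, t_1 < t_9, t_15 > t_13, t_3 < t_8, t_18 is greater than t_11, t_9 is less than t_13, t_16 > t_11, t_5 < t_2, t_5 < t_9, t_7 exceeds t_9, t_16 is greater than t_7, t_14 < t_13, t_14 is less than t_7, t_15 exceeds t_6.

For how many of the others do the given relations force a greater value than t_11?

9

The elements the relations force above t_11 are t_14, t_9, t_13, t_18, t_7, t_10, t_15, t_16, t_8 — no chain reaches any other.
That is 9.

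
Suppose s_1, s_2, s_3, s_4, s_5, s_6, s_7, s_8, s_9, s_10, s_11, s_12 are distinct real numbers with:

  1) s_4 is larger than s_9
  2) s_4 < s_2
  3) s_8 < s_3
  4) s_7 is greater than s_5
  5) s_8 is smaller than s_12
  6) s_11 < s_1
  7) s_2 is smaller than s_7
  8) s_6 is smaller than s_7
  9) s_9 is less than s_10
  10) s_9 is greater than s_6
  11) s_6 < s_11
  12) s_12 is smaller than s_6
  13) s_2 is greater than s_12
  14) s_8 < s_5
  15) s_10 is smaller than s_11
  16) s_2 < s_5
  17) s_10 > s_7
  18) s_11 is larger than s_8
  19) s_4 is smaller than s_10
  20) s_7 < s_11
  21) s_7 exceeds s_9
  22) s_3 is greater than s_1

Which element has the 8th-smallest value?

Chaining the given pairs: s_8 < s_12 < s_6 < s_9 < s_4 < s_2 < s_5 < s_7 < s_10 < s_11 < s_1 < s_3.
Counting 8 from the smallest end gives s_7.

s_7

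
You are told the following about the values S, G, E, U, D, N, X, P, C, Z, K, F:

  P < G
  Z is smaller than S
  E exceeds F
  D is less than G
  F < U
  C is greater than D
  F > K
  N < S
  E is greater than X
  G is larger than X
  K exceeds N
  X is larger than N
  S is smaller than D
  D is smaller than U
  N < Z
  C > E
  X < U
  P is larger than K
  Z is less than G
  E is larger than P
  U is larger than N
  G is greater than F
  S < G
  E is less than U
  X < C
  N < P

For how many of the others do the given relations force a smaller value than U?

9

Directly below U: N, D, X, F, E.
One step further: K, S, P (8 so far).
One step further: Z (9 so far).
Nothing else is reachable below U; 9 in all.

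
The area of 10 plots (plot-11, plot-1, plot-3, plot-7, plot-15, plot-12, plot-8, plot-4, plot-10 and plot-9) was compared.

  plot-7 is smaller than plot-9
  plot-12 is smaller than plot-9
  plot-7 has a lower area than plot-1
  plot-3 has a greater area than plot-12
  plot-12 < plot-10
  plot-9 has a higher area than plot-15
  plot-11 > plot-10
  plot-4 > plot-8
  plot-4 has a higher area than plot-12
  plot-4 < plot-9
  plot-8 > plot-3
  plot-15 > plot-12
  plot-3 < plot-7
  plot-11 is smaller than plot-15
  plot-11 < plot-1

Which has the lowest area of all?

Chaining upward from plot-12: directly above it, plot-10, plot-3, plot-4, plot-15, plot-9; then plot-7, plot-8, plot-11; then plot-1.
That covers every other element, and nothing is given below plot-12, so plot-12 is the lowest area.

plot-12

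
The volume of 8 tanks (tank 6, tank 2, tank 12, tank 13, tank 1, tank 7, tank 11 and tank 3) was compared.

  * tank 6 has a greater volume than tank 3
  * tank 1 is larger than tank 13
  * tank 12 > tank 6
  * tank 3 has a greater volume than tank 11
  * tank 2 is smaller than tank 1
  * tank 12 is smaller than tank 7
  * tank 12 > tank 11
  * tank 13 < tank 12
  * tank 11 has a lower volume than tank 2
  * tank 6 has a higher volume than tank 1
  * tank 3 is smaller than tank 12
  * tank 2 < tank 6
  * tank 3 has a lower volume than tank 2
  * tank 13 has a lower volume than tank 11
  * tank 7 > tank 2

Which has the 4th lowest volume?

tank 2

Piecing the relations together gives one ordering: tank 13 < tank 11 < tank 3 < tank 2 < tank 1 < tank 6 < tank 12 < tank 7.
The 4th smallest is tank 2.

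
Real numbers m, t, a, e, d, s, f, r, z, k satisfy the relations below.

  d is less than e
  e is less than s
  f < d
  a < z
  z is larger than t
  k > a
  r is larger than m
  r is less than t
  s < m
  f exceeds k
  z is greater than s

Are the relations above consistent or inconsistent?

consistent

Every relation is compatible with a < k < f < d < e < s < m < r < t < z; the set is consistent.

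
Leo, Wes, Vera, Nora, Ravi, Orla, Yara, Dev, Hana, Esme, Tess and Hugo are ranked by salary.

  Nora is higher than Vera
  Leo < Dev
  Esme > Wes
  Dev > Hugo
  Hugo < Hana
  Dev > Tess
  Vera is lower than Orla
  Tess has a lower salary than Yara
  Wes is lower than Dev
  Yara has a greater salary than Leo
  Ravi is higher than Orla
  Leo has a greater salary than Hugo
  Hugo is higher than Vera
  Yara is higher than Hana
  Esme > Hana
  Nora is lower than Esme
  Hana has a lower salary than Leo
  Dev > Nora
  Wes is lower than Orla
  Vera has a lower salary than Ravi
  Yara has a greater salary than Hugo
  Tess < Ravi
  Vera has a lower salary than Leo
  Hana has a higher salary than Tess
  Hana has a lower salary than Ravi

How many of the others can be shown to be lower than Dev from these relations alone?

7

Directly below Dev: Hugo, Tess, Nora, Wes, Leo.
One step further: Vera, Hana (7 so far).
No other element is forced below Dev by the given relations, so the count is 7.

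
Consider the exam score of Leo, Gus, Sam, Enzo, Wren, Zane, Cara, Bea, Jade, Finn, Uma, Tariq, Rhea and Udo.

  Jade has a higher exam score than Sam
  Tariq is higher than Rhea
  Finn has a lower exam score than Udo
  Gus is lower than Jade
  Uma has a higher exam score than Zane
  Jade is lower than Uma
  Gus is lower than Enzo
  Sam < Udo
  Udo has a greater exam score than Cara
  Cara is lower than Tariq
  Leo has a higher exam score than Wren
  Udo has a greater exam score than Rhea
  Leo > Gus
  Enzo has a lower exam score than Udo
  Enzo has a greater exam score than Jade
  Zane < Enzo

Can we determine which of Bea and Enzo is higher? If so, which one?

Following every chain through Bea: nothing is chained to Bea.
Enzo is not reached, and no chain runs the other way from Enzo to Bea.
So the given relations leave the order of Bea and Enzo undetermined.

undetermined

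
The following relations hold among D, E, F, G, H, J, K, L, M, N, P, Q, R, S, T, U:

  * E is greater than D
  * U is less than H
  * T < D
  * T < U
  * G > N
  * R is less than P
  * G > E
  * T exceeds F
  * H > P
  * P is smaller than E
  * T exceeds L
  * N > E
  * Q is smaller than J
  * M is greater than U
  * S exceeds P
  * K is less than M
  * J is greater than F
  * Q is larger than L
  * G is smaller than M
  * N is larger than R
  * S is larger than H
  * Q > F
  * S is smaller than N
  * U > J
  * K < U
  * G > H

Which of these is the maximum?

Chaining downward from M: directly below it, K, U, G; then T, J, H, E, N; then R, P, L, F, Q, D, S.
That covers every other element, and nothing is given above M, so M is the maximum.

M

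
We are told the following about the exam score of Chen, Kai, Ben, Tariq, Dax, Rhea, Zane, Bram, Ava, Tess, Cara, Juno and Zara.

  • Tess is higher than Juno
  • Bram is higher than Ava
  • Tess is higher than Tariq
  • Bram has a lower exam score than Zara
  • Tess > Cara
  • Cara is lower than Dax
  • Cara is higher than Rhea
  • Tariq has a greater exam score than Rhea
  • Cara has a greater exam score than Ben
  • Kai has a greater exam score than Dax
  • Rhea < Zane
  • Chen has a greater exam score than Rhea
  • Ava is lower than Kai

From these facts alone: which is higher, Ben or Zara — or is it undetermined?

Following every chain through Ben: above Ben we get Cara, Dax, Kai, Tess.
Zara is not reached, and no chain runs the other way from Zara to Ben.
So the given relations leave the order of Ben and Zara undetermined.

undetermined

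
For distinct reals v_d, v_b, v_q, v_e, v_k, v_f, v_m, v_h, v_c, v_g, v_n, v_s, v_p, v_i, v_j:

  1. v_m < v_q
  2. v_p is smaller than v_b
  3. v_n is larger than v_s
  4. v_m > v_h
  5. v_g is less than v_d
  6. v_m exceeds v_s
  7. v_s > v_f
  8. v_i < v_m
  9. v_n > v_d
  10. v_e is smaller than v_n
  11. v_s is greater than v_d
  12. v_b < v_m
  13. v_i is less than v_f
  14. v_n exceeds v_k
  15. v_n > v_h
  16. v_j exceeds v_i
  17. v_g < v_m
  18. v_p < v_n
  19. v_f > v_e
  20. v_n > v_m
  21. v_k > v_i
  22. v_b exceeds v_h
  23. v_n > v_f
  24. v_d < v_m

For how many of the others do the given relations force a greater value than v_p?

4

Directly above v_p: v_b, v_n.
One step further: v_m (3 so far).
One step further: v_q (4 so far).
No other element is forced above v_p by the given relations, so the count is 4.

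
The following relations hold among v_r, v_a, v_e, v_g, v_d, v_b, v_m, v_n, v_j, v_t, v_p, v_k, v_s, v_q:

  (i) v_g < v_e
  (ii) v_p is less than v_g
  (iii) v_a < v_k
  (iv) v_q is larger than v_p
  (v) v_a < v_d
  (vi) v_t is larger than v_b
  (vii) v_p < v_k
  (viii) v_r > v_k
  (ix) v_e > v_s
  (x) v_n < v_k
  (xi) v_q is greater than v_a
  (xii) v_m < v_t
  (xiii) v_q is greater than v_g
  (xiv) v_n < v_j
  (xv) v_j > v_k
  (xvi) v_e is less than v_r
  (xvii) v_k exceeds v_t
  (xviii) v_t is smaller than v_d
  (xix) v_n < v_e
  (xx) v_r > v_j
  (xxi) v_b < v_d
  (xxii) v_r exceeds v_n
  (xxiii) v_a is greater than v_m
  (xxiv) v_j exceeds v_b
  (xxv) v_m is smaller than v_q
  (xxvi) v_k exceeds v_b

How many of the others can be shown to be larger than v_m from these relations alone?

7

From v_m the given relations immediately reach v_a, v_t, v_q.
From those, v_d, v_k — 5 in total.
From those, v_j, v_r — 7 in total.
Nothing else is reachable above v_m; 7 in all.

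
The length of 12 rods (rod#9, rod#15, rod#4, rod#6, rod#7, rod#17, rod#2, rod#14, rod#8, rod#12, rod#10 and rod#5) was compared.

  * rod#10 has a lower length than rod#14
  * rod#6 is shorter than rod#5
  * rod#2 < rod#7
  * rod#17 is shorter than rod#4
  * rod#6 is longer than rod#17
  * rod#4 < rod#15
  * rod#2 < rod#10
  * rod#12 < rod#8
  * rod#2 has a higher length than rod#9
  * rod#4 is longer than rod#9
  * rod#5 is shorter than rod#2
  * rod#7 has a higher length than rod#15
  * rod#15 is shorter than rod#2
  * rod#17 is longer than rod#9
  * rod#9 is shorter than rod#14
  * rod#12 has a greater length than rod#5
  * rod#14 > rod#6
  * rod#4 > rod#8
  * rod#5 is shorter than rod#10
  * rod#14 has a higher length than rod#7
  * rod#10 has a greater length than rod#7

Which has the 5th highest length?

The consecutive relations fix a unique order: rod#9 < rod#17 < rod#6 < rod#5 < rod#12 < rod#8 < rod#4 < rod#15 < rod#2 < rod#7 < rod#10 < rod#14.
The 5th largest is rod#15.

rod#15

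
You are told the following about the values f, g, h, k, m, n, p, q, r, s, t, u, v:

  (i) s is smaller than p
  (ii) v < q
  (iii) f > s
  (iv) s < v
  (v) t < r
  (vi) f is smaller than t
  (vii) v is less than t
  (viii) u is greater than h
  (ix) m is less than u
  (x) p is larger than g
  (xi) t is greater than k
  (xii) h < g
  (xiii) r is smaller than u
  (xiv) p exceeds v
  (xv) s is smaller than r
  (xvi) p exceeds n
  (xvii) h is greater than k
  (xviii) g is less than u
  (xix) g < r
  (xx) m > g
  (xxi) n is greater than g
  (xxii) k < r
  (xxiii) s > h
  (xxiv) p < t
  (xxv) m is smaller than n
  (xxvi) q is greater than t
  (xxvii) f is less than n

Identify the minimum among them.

k

h is not least since k < h; g is not least since h < g; s is not least since h < s; f is not least since s < f; m is not least since g < m; n is not least since f < n; v is not least since s < v; p is not least since g < p; t is not least since f < t; r is not least since s < r; q is not least since t < q; u is not least since r < u.
Only k has nothing below it, so k is the minimum.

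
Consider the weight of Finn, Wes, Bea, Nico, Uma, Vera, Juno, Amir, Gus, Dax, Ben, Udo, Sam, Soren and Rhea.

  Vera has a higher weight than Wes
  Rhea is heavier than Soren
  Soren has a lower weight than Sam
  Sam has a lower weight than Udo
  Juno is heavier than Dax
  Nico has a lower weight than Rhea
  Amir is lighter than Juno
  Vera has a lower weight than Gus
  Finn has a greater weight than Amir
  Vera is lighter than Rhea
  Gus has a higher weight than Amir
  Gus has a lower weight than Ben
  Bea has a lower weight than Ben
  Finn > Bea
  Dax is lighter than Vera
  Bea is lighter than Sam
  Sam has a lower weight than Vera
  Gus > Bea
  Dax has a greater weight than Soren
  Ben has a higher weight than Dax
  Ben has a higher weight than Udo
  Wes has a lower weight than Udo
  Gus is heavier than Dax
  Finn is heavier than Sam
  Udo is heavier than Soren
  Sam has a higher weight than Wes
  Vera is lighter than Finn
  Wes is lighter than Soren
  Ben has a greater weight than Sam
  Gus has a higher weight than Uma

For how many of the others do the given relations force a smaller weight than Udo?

Directly below Udo: Wes, Soren, Sam.
One step further: Bea (4 so far).
Nothing else is reachable below Udo; 4 in all.

4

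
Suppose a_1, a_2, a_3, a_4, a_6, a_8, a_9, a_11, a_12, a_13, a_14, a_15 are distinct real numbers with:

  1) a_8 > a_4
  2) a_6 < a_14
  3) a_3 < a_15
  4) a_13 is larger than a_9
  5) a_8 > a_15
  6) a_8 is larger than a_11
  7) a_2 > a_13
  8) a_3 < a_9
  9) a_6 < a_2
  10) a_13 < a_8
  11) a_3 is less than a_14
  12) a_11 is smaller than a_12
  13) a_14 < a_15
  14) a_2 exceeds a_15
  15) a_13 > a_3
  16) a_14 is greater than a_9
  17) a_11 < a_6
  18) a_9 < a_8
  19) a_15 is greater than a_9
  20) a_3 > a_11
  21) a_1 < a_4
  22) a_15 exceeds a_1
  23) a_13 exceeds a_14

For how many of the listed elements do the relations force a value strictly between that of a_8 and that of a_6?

3

The relations place a_6 below a_8. An element lies strictly between them when it is forced above a_6 and also forced below a_8.
Above a_6: {a_14, a_15, a_13, a_2}. Below a_8: {a_11, a_3, a_1, a_9, a_4, a_14, a_15, a_13}.
Intersection: {a_14, a_15, a_13} — 3.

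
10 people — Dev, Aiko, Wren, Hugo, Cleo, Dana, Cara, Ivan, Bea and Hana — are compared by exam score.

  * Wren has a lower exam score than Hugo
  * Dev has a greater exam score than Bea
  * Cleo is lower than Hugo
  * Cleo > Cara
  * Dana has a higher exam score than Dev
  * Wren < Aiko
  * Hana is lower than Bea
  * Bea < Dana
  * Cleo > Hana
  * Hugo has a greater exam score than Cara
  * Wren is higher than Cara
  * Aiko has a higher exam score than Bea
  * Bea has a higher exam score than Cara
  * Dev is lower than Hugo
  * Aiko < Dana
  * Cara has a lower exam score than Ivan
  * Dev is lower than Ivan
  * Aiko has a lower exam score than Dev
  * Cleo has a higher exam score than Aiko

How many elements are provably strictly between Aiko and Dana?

Chaining upward from Aiko reaches: Dev, Cleo, Hugo, Ivan.
Chaining downward from Dana reaches: Hana, Cara, Wren, Bea, Dev.
Strictly between Aiko and Dana are those in both lists: Dev — 1 element.

1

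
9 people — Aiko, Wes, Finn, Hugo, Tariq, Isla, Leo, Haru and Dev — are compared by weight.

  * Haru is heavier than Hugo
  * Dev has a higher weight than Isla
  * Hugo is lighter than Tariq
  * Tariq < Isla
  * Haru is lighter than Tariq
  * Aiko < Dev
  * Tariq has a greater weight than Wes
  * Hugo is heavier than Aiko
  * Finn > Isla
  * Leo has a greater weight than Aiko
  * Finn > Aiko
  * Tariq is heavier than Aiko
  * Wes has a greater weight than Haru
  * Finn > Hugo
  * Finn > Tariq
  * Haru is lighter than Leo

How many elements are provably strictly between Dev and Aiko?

The relations place Aiko below Dev. An element lies strictly between them when it is forced above Aiko and also forced below Dev.
Above Aiko: {Hugo, Haru, Wes, Leo, Tariq, Isla, Finn}. Below Dev: {Hugo, Haru, Wes, Tariq, Isla}.
Intersection: {Hugo, Haru, Wes, Tariq, Isla} — 5.

5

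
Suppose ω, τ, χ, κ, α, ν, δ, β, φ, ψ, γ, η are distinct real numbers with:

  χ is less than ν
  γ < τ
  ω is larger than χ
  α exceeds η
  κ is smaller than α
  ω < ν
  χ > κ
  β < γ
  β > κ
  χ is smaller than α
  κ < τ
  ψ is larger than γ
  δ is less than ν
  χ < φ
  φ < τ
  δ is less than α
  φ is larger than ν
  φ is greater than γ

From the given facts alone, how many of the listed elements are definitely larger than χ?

5

The elements the relations force above χ are ω, ν, α, φ, τ — no chain reaches any other.
That is 5.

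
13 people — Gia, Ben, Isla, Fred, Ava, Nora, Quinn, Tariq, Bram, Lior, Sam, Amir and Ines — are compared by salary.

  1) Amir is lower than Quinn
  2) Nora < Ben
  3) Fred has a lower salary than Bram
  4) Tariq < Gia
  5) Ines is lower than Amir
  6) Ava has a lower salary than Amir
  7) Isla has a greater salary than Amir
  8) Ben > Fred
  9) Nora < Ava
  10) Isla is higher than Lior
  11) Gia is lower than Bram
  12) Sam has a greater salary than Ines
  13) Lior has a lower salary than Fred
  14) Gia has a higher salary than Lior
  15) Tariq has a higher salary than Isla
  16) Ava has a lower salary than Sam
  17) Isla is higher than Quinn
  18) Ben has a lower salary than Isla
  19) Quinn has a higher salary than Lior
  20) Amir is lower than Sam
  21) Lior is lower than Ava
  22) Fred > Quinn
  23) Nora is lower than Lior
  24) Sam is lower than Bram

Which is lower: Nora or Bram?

Nora < Lior and Lior < Ava give Nora < Ava.
Then Ava < Amir extends the chain to Amir.
With Amir < Quinn: Nora < Lior < Ava < Amir < Quinn.
With Quinn < Fred: Nora < Lior < Ava < Amir < Quinn < Fred.
With Fred < Ben: Nora < Lior < Ava < Amir < Quinn < Fred < Ben.
With Ben < Isla: Nora < Lior < Ava < Amir < Quinn < Fred < Ben < Isla.
Then Isla < Tariq extends the chain to Tariq.
With Tariq < Gia: Nora < Lior < Ava < Amir < Quinn < Fred < Ben < Isla < Tariq < Gia.
With Gia < Bram: Nora < Lior < Ava < Amir < Quinn < Fred < Ben < Isla < Tariq < Gia < Bram.
So Nora < Bram; Nora is the lower of the two.

Nora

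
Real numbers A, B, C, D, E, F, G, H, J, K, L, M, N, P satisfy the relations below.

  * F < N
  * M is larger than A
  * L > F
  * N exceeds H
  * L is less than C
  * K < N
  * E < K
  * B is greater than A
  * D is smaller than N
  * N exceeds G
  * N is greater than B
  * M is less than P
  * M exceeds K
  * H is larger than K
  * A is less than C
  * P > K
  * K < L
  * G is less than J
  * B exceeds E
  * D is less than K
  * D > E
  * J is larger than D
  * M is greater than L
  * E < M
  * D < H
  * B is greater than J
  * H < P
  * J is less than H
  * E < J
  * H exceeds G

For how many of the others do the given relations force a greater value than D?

The elements the relations force above D are K, L, C, J, H, M, B, N, P — no chain reaches any other.
That is 9.

9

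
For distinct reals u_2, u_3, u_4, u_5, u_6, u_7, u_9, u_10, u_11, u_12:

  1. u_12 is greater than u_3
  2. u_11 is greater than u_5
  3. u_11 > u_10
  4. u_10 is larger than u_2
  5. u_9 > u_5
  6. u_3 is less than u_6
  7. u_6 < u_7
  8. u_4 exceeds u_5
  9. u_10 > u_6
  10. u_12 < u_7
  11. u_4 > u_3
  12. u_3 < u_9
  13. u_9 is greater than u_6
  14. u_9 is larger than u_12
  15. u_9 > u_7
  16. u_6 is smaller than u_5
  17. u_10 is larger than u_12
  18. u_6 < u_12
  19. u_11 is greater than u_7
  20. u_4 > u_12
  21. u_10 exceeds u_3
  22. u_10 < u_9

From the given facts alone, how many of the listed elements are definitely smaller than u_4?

4

The elements the relations force below u_4 are u_3, u_6, u_5, u_12 — no chain reaches any other.
That is 4.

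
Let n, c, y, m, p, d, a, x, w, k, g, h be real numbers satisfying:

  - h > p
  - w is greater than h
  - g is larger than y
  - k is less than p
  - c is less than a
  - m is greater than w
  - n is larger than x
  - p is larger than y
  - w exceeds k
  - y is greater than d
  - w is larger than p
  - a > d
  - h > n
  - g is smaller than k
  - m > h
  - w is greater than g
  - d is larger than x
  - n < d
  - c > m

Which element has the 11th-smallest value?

Chaining the given pairs: x < n < d < y < g < k < p < h < w < m < c < a.
Counting 11 from the smallest end gives c.

c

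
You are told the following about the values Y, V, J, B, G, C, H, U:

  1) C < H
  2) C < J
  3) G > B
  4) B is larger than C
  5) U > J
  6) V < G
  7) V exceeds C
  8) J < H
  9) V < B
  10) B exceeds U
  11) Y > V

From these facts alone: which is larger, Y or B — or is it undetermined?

Following every chain through Y: below Y we get C, V.
B is not reached, and no chain runs the other way from B to Y.
So the given relations leave the order of Y and B undetermined.

undetermined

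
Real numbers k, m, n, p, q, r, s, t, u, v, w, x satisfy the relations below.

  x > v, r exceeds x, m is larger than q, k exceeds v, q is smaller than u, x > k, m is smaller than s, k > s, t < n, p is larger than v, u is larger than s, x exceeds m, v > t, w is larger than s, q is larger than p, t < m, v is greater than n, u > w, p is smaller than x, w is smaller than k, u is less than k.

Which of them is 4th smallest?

Chaining the given pairs: t < n < v < p < q < m < s < w < u < k < x < r.
The 4th smallest is p.

p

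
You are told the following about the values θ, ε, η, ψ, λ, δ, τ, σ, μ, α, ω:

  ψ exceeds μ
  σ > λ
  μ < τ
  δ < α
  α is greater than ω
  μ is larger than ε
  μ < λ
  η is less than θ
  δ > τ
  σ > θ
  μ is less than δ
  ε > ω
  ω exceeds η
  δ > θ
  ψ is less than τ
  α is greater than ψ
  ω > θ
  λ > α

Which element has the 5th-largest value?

τ

The consecutive relations fix a unique order: η < θ < ω < ε < μ < ψ < τ < δ < α < λ < σ.
Counting 5 from the largest end gives τ.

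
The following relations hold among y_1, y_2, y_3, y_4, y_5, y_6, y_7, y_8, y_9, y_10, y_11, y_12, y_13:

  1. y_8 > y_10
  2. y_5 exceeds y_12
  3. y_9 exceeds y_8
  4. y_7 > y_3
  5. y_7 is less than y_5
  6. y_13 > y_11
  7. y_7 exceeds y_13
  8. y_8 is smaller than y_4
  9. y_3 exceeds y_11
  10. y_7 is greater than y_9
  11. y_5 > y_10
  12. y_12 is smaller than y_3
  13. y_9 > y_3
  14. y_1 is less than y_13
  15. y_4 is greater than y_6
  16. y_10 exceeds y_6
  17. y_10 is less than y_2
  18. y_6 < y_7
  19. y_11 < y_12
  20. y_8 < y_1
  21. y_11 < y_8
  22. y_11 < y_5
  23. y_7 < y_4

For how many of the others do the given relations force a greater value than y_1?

4

Directly above y_1: y_13.
One step further: y_7 (2 so far).
One step further: y_4, y_5 (4 so far).
Nothing else is reachable above y_1; 4 in all.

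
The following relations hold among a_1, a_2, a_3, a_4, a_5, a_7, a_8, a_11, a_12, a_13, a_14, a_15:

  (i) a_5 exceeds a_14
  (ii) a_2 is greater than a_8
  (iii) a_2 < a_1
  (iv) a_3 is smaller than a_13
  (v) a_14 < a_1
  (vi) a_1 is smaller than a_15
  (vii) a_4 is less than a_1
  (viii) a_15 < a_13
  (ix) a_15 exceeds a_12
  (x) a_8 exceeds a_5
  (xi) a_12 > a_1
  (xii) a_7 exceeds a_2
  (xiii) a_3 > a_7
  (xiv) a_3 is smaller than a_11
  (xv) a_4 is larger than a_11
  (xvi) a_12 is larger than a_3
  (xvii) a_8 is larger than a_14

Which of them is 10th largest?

a_8

Chaining the given pairs: a_14 < a_5 < a_8 < a_2 < a_7 < a_3 < a_11 < a_4 < a_1 < a_12 < a_15 < a_13.
Counting 10 from the largest end gives a_8.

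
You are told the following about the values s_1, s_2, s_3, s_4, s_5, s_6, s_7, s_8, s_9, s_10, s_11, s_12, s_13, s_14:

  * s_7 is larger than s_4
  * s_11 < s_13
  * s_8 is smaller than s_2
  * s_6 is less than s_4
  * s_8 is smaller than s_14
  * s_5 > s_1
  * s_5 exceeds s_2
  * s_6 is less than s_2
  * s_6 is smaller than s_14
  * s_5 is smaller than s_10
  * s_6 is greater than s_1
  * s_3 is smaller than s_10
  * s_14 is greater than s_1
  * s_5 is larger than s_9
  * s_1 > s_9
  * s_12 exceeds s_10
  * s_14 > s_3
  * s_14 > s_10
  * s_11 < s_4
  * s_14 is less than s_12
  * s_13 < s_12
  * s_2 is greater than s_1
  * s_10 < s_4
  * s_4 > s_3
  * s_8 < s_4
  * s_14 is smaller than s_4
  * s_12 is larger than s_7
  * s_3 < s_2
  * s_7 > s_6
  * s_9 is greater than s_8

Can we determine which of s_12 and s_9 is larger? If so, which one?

s_12

s_9 < s_1 and s_1 < s_6 give s_9 < s_6.
Then s_6 < s_2 extends the chain to s_2.
Then s_2 < s_5 extends the chain to s_5.
Then s_5 < s_10 extends the chain to s_10.
With s_10 < s_14: s_9 < s_1 < s_6 < s_2 < s_5 < s_10 < s_14.
Then s_14 < s_4 extends the chain to s_4.
With s_4 < s_7: s_9 < s_1 < s_6 < s_2 < s_5 < s_10 < s_14 < s_4 < s_7.
Then s_7 < s_12 extends the chain to s_12.
So s_12 is larger.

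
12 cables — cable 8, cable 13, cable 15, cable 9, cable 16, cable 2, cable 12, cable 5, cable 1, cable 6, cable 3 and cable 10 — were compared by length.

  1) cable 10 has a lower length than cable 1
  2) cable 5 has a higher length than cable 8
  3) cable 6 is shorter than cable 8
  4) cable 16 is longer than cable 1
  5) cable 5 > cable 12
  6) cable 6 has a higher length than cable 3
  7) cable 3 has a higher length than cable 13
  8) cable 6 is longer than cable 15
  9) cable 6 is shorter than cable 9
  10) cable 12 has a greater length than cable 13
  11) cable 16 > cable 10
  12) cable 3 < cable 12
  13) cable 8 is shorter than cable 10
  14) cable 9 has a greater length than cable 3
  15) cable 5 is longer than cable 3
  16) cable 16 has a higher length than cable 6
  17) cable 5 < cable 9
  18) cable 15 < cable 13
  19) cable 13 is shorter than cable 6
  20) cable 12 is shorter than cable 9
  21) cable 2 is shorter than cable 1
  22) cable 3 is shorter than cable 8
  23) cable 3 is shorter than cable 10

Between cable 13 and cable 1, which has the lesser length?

cable 13

cable 13 < cable 3 and cable 3 < cable 6 give cable 13 < cable 6.
Then cable 6 < cable 8 extends the chain to cable 8.
Then cable 8 < cable 10 extends the chain to cable 10.
With cable 10 < cable 1: cable 13 < cable 3 < cable 6 < cable 8 < cable 10 < cable 1.
So cable 13 < cable 1; cable 13 is the shorter of the two.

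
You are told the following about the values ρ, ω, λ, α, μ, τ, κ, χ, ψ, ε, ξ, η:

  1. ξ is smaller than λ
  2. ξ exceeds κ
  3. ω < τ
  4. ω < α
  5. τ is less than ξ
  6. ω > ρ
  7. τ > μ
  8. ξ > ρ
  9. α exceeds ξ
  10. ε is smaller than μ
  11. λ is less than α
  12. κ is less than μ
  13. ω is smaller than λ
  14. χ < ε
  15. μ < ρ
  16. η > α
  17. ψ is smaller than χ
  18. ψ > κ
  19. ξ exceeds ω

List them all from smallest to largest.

κ < ψ < χ < ε < μ < ρ < ω < τ < ξ < λ < α < η

Nothing is placed below κ, so it is least; from there κ < ψ; ψ < χ; χ < ε; ε < μ; μ < ρ; ρ < ω; ω < τ; τ < ξ; ξ < λ; λ < α; α < η, each given directly.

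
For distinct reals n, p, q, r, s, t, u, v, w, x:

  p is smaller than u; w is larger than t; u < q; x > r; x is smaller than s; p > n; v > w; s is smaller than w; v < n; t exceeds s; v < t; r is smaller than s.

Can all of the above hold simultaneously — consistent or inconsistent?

Chaining the given relations yields t < w < v, so t < v. But one relation states v < t. These cannot both hold.

inconsistent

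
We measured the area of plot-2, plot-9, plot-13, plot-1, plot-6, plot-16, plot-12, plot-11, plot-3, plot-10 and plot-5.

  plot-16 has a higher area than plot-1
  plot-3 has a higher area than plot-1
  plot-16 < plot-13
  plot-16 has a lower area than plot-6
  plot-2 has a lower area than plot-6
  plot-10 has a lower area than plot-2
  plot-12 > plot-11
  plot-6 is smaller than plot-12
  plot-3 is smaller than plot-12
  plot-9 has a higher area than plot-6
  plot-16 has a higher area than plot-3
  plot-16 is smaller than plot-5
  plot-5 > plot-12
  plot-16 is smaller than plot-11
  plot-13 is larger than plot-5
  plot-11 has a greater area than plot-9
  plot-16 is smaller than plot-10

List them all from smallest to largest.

Nothing is placed below plot-1, so it is least; from there plot-1 < plot-3; plot-3 < plot-16; plot-16 < plot-10; plot-10 < plot-2; plot-2 < plot-6; plot-6 < plot-9; plot-9 < plot-11; plot-11 < plot-12; plot-12 < plot-5; plot-5 < plot-13, each given directly.

plot-1 < plot-3 < plot-16 < plot-10 < plot-2 < plot-6 < plot-9 < plot-11 < plot-12 < plot-5 < plot-13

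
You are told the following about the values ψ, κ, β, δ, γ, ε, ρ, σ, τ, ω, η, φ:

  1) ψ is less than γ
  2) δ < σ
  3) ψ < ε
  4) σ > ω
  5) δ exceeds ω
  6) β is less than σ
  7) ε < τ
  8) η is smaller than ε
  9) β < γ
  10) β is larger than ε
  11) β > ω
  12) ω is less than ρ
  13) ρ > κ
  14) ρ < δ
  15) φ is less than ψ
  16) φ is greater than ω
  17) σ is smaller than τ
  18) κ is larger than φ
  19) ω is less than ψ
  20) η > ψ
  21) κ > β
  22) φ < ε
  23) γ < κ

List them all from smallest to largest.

Each adjacent pair is fixed by a given relation: ω < φ; φ < ψ; ψ < η; η < ε; ε < β; β < γ; γ < κ; κ < ρ; ρ < δ; δ < σ; σ < τ. Chaining them end to end gives the full order.

ω < φ < ψ < η < ε < β < γ < κ < ρ < δ < σ < τ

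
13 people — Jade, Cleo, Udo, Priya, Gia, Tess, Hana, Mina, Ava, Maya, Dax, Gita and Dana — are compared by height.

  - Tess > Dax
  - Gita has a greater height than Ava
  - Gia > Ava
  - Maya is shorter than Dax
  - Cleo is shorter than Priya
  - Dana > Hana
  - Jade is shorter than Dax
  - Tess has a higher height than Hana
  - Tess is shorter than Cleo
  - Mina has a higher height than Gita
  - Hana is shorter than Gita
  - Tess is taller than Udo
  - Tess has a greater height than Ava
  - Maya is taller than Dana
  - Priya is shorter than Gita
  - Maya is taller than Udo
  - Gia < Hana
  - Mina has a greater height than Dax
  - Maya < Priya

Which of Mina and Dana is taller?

The relevant relations are Dana < Maya; Maya < Dax; Dax < Tess; Tess < Cleo; Cleo < Priya; Priya < Gita; Gita < Mina.
Together: Dana < Maya < Dax < Tess < Cleo < Priya < Gita < Mina.
So Dana < Mina; Mina is the taller of the two.

Mina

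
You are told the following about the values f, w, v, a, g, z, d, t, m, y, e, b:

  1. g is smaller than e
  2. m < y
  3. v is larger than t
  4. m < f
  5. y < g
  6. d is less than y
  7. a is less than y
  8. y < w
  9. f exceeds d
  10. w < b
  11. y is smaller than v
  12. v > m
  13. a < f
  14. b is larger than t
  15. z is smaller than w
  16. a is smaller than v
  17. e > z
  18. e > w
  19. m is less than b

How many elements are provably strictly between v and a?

The relations place a below v. An element lies strictly between them when it is forced above a and also forced below v.
Above a: {y, f, g, w, b, e}. Below v: {m, d, y, t}.
Intersection: {y} — 1.

1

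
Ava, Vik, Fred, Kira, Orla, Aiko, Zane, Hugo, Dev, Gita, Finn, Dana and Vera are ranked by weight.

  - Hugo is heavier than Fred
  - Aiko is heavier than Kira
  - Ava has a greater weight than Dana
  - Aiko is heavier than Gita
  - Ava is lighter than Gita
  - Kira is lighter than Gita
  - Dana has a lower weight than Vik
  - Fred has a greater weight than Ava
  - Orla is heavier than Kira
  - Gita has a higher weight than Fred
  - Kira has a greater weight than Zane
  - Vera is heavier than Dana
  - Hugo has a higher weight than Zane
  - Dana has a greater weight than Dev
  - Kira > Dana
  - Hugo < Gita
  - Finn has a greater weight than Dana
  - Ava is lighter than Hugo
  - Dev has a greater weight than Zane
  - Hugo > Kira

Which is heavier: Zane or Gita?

Gita

Following the relations from Zane: Zane < Dev < Dana < Ava < Fred < Hugo < Gita.
So Zane < Gita; Gita is the heavier of the two.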